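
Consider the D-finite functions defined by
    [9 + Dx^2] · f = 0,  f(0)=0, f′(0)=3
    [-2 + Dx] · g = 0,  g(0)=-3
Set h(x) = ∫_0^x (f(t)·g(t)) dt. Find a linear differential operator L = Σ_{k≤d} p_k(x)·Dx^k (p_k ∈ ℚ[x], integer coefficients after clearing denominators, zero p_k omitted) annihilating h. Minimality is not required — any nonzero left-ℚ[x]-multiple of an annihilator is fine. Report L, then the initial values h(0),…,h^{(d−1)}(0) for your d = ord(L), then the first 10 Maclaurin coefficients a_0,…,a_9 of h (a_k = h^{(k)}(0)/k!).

L = 13·Dx - 4·Dx^2 + Dx^3  (order 3).
h: a_k = 0, 0, -9/2, -6, -9/8, 3, 199/80, 69/140, -1483/4480, -17/72, …
ICs: h(0) = 0, h′(0) = 0, h′′(0) = -9.

f: a_k = 0, 3, 0, -9/2, 0, 81/40, 0, -243/560, 0, 243/4480, …
g: a_k = -3, -6, -6, -4, -2, -4/5, -4/15, -8/105, -2/105, -4/945, …
L₀ := L_f ⊗_s L_g (sym. prod.), ord ≤ 2.
∫: right-multiply L₀ by Dx.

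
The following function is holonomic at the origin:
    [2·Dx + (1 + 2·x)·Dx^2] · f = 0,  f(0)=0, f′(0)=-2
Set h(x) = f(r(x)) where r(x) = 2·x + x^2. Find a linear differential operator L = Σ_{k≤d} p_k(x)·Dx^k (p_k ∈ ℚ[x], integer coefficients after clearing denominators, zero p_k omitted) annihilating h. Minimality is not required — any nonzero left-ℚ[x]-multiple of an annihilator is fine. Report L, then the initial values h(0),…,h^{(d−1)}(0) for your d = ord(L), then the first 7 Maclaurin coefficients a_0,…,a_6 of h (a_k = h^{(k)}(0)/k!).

L = (3 + 4·x + 2·x^2)·Dx + (1 + 5·x + 6·x^2 + 2·x^3)·Dx^2  (order 2).
h: a_k = 0, -4, 6, -40/3, 34, -464/5, 264, …
ICs: h(0) = 0, h′(0) = -4.

f: a_k = 0, -2, 2, -8/3, 4, -32/5, 32/3, …
L₀ from L_f via x↦r, Dx↦r'^{-1}Dx.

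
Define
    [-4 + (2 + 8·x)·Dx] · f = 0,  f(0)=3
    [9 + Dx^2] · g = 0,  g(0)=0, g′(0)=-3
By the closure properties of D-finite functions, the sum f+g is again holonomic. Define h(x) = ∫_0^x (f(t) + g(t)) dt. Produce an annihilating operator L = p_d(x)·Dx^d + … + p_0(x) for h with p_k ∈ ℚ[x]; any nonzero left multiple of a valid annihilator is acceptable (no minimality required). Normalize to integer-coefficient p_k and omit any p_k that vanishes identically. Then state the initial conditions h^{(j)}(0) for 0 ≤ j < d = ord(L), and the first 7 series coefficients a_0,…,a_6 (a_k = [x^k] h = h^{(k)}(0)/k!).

f: a_k = 3, 6, -6, 12, -30, 84, -252, …
g: a_k = 0, -3, 0, 9/2, 0, -81/40, 0, …
h₀=f+g: left-lcm gives L₀, ord ≤ 3.
h=∫h₀ ⇒ L = L₀·Dx.
L = (-378 - 1296·x - 2592·x^2)·Dx + (45 + 828·x + 3888·x^2 + 5184·x^3)·Dx^2 + (-42 - 144·x - 288·x^2)·Dx^3 + (5 + 92·x + 432·x^2 + 576·x^3)·Dx^4  (order 4).
h: a_k = 0, 3, 3/2, -2, 33/8, -6, 1093/80, …
ICs: h(0) = 0, h′(0) = 3, h′′(0) = 3, h′′′(0) = -12.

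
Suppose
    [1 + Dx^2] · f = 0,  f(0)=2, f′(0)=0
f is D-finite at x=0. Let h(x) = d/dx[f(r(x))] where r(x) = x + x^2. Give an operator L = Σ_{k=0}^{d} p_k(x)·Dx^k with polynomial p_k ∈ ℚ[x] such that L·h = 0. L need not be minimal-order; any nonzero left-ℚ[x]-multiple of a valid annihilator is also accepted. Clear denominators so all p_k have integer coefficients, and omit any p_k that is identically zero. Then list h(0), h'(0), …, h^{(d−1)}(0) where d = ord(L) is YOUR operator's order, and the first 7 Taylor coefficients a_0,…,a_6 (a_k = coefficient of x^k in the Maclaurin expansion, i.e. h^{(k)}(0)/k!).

L = (13 + 8·x + 24·x^2 + 32·x^3 + 16·x^4) + (-6 - 12·x)·Dx + (1 + 4·x + 4·x^2)·Dx^2  (order 2).
h: a_k = 0, -2, -6, -11/3, 5/3, 179/60, 133/60, …
ICs: h(0) = 0, h′(0) = -2.

f: a_k = 2, 0, -1, 0, 1/12, 0, -1/360, …
Change of var in L_f (x↦r) gives L₀.
Derive L from L₀ (diff closure).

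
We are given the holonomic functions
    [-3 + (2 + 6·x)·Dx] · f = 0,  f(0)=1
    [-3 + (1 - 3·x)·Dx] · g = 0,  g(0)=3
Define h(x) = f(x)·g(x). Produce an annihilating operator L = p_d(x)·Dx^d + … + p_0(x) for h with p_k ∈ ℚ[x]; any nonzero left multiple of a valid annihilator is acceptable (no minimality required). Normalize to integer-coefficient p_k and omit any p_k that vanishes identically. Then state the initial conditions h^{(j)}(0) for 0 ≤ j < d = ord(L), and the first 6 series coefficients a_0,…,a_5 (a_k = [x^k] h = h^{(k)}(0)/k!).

f: a_k = 1, 3/2, -9/8, 27/16, -405/128, 1701/256, …
g: a_k = 3, 9, 27, 81, 243, 729, …
L₀ := L_f ⊗_s L_g (sym. prod.), ord ≤ 1.
L = (9 + 9·x) + (-2 + 18·x^2)·Dx  (order 1).
h: a_k = 3, 27/2, 297/8, 1863/16, 43497/128, 266085/256, …
ICs: h(0) = 3.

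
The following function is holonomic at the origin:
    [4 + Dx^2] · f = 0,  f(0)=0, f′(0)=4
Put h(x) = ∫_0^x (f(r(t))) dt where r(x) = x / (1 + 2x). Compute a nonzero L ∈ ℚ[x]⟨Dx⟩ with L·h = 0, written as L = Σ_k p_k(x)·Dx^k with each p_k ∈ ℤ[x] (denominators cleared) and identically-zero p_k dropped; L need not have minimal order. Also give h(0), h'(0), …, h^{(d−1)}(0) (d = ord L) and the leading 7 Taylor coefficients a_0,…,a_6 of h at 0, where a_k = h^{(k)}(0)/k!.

f: a_k = 0, 4, 0, -8/3, 0, 8/15, 0, …
h₀=f(r): pull back L_f along r ⇒ L₀.
h=∫₀ˣh₀: take L = L₀·Dx.
L = 4·Dx + (4 + 24·x + 48·x^2 + 32·x^3)·Dx^2 + (1 + 8·x + 24·x^2 + 32·x^3 + 16·x^4)·Dx^3  (order 3).
h: a_k = 0, 0, 2, -8/3, 10/3, -16/5, 4/45, …
ICs: h(0) = 0, h′(0) = 0, h′′(0) = 4.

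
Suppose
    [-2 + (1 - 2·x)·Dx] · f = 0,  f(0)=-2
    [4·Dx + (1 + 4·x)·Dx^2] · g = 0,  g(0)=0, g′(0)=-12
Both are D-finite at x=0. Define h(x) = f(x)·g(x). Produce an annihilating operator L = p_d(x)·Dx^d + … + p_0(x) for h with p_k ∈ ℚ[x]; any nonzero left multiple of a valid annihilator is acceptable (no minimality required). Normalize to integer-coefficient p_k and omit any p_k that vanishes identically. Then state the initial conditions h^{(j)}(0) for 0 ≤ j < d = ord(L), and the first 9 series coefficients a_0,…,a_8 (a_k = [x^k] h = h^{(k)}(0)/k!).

L = 8 + 24·x·Dx + (-1 - 2·x + 8·x^2)·Dx^2  (order 2).
h: a_k = 0, 24, 0, 128, -128, 4864/5, -10752/5, 340992/35, -1038336/35, …
ICs: h(0) = 0, h′(0) = 24.

f: a_k = -2, -4, -8, -16, -32, -64, -128, -256, -512, …
g: a_k = 0, -12, 24, -64, 192, -3072/5, 2048, -49152/7, 24576, …
h₀=f·g: eliminate ⇒ L₀, order ≤ 1·2.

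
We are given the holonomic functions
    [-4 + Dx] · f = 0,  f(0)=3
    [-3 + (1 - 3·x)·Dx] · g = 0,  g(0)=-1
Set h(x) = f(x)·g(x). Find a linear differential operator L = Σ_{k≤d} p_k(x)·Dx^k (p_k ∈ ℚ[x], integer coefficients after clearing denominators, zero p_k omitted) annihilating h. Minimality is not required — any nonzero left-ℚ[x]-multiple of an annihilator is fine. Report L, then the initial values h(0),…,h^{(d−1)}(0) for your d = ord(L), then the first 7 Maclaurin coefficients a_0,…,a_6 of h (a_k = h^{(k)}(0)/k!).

f: a_k = 3, 12, 24, 32, 32, 128/5, 256/15, …
g: a_k = -1, -3, -9, -27, -81, -243, -729, …
Sym-product of L_f,L_g gives L₀ (≤ ord 1).
L = (7 - 12·x) + (-1 + 3·x)·Dx  (order 1).
h: a_k = -3, -21, -87, -293, -911, -13793/5, -124393/15, …
ICs: h(0) = -3.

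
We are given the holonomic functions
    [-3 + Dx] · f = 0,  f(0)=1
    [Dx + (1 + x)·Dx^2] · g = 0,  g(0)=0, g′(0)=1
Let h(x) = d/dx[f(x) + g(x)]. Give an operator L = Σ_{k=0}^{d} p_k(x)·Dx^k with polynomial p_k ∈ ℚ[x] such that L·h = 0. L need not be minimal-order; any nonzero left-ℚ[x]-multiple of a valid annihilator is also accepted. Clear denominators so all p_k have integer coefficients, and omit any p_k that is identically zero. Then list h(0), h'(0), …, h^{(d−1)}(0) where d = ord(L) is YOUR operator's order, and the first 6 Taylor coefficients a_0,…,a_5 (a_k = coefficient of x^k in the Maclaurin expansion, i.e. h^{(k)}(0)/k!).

f: a_k = 1, 3, 9/2, 9/2, 27/8, 81/40, …
g: a_k = 0, 1, -1/2, 1/3, -1/4, 1/5, …
Weyl lclm of L_f,L_g ⇒ L₀ (ord ≤ 3).
h=h₀': d/dx-closure on L₀ ⇒ L.
L = (-15 - 9·x) + (-7 - 18·x - 9·x^2)·Dx + (4 + 7·x + 3·x^2)·Dx^2  (order 2).
h: a_k = 4, 8, 29/2, 25/2, 89/8, 203/40, …
ICs: h(0) = 4, h′(0) = 8.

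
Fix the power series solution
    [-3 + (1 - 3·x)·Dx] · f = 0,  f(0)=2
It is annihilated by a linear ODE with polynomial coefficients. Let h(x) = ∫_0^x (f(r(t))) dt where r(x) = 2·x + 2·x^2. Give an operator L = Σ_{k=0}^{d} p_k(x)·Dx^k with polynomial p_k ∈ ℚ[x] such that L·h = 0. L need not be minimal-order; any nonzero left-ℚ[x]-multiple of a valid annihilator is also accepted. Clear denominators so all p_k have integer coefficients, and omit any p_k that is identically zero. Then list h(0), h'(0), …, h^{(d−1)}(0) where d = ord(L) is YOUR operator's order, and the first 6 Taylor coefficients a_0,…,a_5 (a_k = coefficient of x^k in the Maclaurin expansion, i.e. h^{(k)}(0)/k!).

L = (6 + 12·x)·Dx + (-1 + 6·x + 6·x^2)·Dx^2  (order 2).
h: a_k = 0, 2, 6, 28, 144, 792, …
ICs: h(0) = 0, h′(0) = 2.

f: a_k = 2, 6, 18, 54, 162, 486, …
Change of var in L_f (x↦r) gives L₀.
h=∫₀ˣh₀: take L = L₀·Dx.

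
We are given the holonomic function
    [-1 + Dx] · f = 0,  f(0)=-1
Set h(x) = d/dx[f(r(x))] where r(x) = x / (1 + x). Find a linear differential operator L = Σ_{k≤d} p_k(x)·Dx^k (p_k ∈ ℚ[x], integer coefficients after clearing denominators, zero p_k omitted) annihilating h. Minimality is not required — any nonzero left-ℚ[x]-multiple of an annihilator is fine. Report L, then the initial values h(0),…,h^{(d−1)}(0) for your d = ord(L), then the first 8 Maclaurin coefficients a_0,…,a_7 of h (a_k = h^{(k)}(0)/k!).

L = (-1 - 2·x) + (-1 - 2·x - x^2)·Dx  (order 1).
h: a_k = -1, 1, -1/2, -1/6, 19/24, -151/120, 1091/720, -7841/5040, …
ICs: h(0) = -1.

f: a_k = -1, -1, -1/2, -1/6, -1/24, -1/120, -1/720, -1/5040, …
h₀=f(r): pull back L_f along r ⇒ L₀.
h=h₀': d/dx-closure on L₀ ⇒ L.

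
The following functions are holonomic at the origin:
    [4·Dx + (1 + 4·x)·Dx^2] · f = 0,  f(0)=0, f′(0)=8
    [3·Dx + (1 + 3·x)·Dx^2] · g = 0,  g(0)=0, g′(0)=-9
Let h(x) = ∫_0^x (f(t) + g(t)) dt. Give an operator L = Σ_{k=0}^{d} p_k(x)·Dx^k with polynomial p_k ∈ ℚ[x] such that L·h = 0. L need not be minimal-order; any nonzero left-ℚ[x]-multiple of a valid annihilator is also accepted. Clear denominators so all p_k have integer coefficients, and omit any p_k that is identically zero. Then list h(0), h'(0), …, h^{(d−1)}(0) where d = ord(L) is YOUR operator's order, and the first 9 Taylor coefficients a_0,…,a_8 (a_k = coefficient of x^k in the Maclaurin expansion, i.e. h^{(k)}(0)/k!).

L = 24·Dx^2 + (14 + 48·x)·Dx^3 + (1 + 7·x + 12·x^2)·Dx^4  (order 4).
h: a_k = 0, 0, -1/2, -5/6, 47/12, -269/20, 1319/30, -6005/42, 26207/56, …
ICs: h(0) = 0, h′(0) = 0, h′′(0) = -1, h′′′(0) = -5.

f: a_k = 0, 8, -16, 128/3, -128, 2048/5, -4096/3, 32768/7, -16384, …
g: a_k = 0, -9, 27/2, -27, 243/4, -729/5, 729/2, -6561/7, 19683/8, …
Weyl lclm of L_f,L_g ⇒ L₀ (ord ≤ 4).
h=∫h₀ ⇒ L = L₀·Dx.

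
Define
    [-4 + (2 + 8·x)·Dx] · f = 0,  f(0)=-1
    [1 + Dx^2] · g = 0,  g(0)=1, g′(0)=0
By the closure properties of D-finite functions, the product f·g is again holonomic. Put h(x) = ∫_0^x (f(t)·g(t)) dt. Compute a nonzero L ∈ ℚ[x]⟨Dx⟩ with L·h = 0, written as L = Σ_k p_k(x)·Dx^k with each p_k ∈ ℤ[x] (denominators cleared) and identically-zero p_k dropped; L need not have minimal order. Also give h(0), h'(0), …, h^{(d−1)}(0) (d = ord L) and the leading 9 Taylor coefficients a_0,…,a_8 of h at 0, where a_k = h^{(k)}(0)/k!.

f: a_k = -1, -2, 2, -4, 10, -28, 84, -264, 858, …
g: a_k = 1, 0, -1/2, 0, 1/24, 0, -1/720, 0, 1/40320, …
h₀=f·g: eliminate ⇒ L₀, order ≤ 1·2.
h=∫₀ˣh₀: take L = L₀·Dx.
L = (13 + 8·x + 16·x^2)·Dx + (-4 - 16·x)·Dx^2 + (1 + 8·x + 16·x^2)·Dx^3  (order 3).
h: a_k = 0, -1, -1, 5/6, -3/4, 43/24, -313/72, 56941/5040, -90059/2880, …
ICs: h(0) = 0, h′(0) = -1, h′′(0) = -2.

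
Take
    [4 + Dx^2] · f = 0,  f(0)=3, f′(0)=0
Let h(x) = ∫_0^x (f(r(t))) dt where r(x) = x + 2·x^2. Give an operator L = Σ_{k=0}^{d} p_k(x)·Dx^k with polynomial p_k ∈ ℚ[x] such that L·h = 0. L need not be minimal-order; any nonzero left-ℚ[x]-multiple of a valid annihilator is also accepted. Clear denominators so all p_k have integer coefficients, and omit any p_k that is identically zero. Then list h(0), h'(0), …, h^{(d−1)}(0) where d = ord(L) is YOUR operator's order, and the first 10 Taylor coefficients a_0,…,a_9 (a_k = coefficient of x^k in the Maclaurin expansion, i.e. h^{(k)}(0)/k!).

L = (4 + 48·x + 192·x^2 + 256·x^3)·Dx - 4·Dx^2 + (1 + 4·x)·Dx^3  (order 3).
h: a_k = 0, 3, 0, -2, -6, -22/5, 8/3, 716/105, 38/5, 1682/945, …
ICs: h(0) = 0, h′(0) = 3, h′′(0) = 0.

f: a_k = 3, 0, -6, 0, 2, 0, -4/15, 0, 2/105, 0, …
Substitute x→r, Dx→(1/r')Dx; clear ⇒ L₀.
h=∫h₀ ⇒ L = L₀·Dx.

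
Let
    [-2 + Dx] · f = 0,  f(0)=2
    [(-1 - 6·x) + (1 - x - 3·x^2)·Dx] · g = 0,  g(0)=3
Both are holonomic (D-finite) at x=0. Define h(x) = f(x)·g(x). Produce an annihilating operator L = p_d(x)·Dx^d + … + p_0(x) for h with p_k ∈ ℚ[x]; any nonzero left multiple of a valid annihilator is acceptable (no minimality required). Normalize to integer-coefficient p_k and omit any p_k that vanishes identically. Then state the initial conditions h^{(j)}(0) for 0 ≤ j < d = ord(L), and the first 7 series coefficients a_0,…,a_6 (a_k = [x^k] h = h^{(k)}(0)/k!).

L = (3 + 4·x - 6·x^2) + (-1 + x + 3·x^2)·Dx  (order 1).
h: a_k = 6, 18, 48, 110, 258, 2948/5, 20462/15, …
ICs: h(0) = 6.

f: a_k = 2, 4, 4, 8/3, 4/3, 8/15, 8/45, …
g: a_k = 3, 3, 12, 21, 57, 120, 291, …
Product ⇒ symmetric product L₀, ord ≤ 1.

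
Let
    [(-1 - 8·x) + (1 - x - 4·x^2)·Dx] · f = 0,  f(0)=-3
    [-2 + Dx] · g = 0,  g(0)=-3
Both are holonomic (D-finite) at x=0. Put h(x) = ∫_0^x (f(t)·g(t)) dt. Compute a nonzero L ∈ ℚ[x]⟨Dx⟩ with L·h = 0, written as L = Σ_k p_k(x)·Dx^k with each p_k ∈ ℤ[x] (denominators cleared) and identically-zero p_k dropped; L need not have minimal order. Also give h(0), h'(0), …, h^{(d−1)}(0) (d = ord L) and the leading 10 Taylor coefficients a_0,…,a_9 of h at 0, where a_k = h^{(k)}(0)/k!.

f: a_k = -3, -3, -15, -27, -87, -195, -543, -1323, -3495, -8787, …
g: a_k = -3, -6, -6, -4, -2, -4/5, -4/15, -8/105, -2/105, -4/945, …
L₀ := L_f ⊗_s L_g (sym. prod.), ord ≤ 1.
h=∫₀ˣh₀: take L = L₀·Dx.
L = (3 + 6·x - 8·x^2)·Dx + (-1 + x + 4·x^2)·Dx^2  (order 2).
h: a_k = 0, 9, 27/2, 27, 201/4, 531/5, 2229/10, 2473/5, 308421/280, 264377/105, …
ICs: h(0) = 0, h′(0) = 9.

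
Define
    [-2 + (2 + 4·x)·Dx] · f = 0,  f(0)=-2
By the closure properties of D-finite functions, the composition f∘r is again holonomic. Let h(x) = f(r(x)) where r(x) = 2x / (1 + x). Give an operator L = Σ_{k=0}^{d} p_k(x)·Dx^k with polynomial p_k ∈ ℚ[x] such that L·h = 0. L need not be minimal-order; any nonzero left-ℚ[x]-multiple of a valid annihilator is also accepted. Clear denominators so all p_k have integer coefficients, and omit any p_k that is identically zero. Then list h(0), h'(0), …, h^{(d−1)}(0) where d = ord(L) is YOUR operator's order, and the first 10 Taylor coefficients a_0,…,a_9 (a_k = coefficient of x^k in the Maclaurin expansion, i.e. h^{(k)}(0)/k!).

f: a_k = -2, -2, 1, -1, 5/4, -7/4, 21/8, -33/8, 429/64, -715/64, …
L₀ from L_f via x↦r, Dx↦r'^{-1}Dx.
L = -2 + (1 + 6·x + 5·x^2)·Dx  (order 1).
h: a_k = -2, -4, 8, -20, 60, -204, 752, -2924, 11800, -48940, …
ICs: h(0) = -2.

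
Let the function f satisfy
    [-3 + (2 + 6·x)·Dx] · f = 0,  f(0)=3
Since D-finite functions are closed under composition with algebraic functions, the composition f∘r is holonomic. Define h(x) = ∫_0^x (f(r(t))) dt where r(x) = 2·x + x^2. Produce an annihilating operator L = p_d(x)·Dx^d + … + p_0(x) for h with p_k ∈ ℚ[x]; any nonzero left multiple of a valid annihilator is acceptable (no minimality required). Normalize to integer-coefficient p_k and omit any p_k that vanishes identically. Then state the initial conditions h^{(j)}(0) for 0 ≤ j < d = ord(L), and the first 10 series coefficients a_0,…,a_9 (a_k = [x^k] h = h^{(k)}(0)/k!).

f: a_k = 3, 9/2, -27/8, 81/16, -1215/128, 5103/256, -45927/1024, 216513/2048, -8444007/32768, 42220035/65536, …
Change of var in L_f (x↦r) gives L₀.
∫: right-multiply L₀ by Dx.
L = (-3 - 3·x)·Dx + (1 + 6·x + 3·x^2)·Dx^2  (order 2).
h: a_k = 0, 3, 9/2, -3, 27/4, -189/10, 243/4, -2997/14, 12879/16, -25407/8, …
ICs: h(0) = 0, h′(0) = 3.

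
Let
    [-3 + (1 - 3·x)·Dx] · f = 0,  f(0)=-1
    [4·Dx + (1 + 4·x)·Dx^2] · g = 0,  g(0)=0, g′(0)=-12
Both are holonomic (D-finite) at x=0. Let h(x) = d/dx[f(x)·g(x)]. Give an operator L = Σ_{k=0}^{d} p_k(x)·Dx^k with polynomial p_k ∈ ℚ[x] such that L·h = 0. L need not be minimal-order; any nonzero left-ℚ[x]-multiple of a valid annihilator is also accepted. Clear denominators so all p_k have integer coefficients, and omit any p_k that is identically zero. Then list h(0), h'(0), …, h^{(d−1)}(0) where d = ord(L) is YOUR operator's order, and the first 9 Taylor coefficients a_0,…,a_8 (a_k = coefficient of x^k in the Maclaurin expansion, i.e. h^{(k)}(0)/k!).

f: a_k = -1, -3, -9, -27, -81, -243, -729, -2187, -6561, …
g: a_k = 0, -12, 24, -64, 192, -3072/5, 2048, -49152/7, 24576, …
Product ⇒ symmetric product L₀, ord ≤ 2.
h₀' ⇒ L via d/dx closure of L₀.
L = 48 + (1 + 60·x)·Dx + (-1 - x + 12·x^2)·Dx^2  (order 2).
h: a_k = 12, 24, 300, 432, 4692, 23016/5, 326316/5, 950304/35, 30732396/35, …
ICs: h(0) = 12, h′(0) = 24.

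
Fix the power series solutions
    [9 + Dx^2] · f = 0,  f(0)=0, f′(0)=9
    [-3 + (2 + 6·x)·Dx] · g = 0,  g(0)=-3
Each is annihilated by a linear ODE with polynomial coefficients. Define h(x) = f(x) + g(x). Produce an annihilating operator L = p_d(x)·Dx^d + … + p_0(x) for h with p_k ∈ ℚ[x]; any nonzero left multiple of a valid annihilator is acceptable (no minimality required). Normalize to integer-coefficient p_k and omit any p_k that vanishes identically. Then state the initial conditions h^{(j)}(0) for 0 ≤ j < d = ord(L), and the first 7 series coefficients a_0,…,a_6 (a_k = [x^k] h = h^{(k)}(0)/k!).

L = (-63 - 216·x - 324·x^2) + (18 + 198·x + 648·x^2 + 648·x^3)·Dx + (-7 - 24·x - 36·x^2)·Dx^2 + (2 + 22·x + 72·x^2 + 72·x^3)·Dx^3  (order 3).
h: a_k = -3, 9/2, 27/8, -297/16, 1215/128, -17739/1280, 45927/1024, …
ICs: h(0) = -3, h′(0) = 9/2, h′′(0) = 27/4.

f: a_k = 0, 9, 0, -27/2, 0, 243/40, 0, …
g: a_k = -3, -9/2, 27/8, -81/16, 1215/128, -5103/256, 45927/1024, …
L₀ := lclm(L_f,L_g); ord L₀ ≤ 2+1.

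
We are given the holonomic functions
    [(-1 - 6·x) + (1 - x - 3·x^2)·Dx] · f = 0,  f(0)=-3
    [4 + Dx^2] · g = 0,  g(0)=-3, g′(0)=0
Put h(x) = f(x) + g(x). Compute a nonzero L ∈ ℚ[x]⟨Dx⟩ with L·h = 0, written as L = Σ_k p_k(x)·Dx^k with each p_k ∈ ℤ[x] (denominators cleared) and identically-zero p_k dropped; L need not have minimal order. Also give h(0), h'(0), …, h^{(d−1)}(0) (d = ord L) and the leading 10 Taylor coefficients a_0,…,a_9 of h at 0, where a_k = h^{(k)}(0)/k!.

L = (92 + 608·x + 512·x^2 + 1104·x^3 + 360·x^4 + 432·x^5) + (-24 + 4·x + 24·x^2 + 80·x^3 + 180·x^4 + 216·x^5 + 216·x^6)·Dx + (23 + 152·x + 128·x^2 + 276·x^3 + 90·x^4 + 108·x^5)·Dx^2 + (-6 + x + 6·x^2 + 20·x^3 + 45·x^4 + 54·x^5 + 54·x^6)·Dx^3  (order 3).
h: a_k = -6, -3, -6, -21, -59, -120, -4361/15, -651, -160022/105, -3477, …
ICs: h(0) = -6, h′(0) = -3, h′′(0) = -12.

f: a_k = -3, -3, -12, -21, -57, -120, -291, -651, -1524, -3477, …
g: a_k = -3, 0, 6, 0, -2, 0, 4/15, 0, -2/105, 0, …
Sum ⇒ L₀ = lclm(L_f,L_g) in ℚ(x)⟨Dx⟩.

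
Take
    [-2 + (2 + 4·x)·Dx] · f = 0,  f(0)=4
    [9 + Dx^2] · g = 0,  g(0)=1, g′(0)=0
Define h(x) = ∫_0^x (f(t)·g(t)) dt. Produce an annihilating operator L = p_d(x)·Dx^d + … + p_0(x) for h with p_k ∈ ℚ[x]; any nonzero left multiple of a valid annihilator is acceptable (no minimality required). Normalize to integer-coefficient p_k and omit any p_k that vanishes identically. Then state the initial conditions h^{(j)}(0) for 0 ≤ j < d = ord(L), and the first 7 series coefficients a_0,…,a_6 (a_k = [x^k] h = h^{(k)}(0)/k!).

L = (12 + 36·x + 36·x^2)·Dx + (-2 - 4·x)·Dx^2 + (1 + 4·x + 4·x^2)·Dx^3  (order 3).
h: a_k = 0, 4, 2, -20/3, -4, 4, 4/3, …
ICs: h(0) = 0, h′(0) = 4, h′′(0) = 4.

f: a_k = 4, 4, -2, 2, -5/2, 7/2, -21/4, …
g: a_k = 1, 0, -9/2, 0, 27/8, 0, -81/80, …
L₀ := L_f ⊗_s L_g (sym. prod.), ord ≤ 2.
h=∫h₀ ⇒ L = L₀·Dx.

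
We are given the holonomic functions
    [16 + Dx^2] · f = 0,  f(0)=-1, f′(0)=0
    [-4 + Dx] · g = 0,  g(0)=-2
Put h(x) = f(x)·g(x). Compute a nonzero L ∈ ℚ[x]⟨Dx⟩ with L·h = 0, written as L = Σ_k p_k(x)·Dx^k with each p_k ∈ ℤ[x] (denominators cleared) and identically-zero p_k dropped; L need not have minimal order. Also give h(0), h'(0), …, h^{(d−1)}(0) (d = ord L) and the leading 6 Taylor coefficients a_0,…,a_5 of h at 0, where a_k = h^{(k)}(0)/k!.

L = 32 - 8·Dx + Dx^2  (order 2).
h: a_k = 2, 8, 0, -128/3, -256/3, -1024/15, …
ICs: h(0) = 2, h′(0) = 8.

f: a_k = -1, 0, 8, 0, -32/3, 0, …
g: a_k = -2, -8, -16, -64/3, -64/3, -256/15, …
f·g: L₀ = L_f ⊗_s L_g, ord ≤ 2·1.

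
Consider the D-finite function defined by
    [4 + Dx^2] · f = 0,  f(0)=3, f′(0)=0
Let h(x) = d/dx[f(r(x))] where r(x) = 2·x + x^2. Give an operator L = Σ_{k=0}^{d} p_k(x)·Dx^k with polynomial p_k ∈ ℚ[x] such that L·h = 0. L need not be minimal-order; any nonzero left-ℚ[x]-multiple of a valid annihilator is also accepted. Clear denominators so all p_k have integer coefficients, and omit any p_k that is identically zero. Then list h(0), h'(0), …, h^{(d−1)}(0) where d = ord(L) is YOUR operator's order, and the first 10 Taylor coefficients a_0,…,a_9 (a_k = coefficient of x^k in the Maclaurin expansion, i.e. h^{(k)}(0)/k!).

f: a_k = 3, 0, -6, 0, 2, 0, -4/15, 0, 2/105, 0, …
f∘r: x↦r, Dx↦Dx/r' in L_f ⇒ L₀.
Derive L from L₀ (diff closure).
L = (19 + 64·x + 96·x^2 + 64·x^3 + 16·x^4) + (-3 - 3·x)·Dx + (1 + 2·x + x^2)·Dx^2  (order 2).
h: a_k = 0, -48, -72, 104, 320, 928/5, -1232/5, -47984/105, -7296/35, 163168/945, …
ICs: h(0) = 0, h′(0) = -48.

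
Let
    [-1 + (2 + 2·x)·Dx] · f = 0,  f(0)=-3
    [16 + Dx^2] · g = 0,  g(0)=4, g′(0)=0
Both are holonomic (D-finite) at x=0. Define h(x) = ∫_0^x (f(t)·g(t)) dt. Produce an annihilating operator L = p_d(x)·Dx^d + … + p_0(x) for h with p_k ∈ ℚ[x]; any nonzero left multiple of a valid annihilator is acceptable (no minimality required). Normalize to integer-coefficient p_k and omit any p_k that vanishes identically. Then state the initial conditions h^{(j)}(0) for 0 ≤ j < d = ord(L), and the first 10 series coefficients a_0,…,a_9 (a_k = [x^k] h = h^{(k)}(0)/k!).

f: a_k = -3, -3/2, 3/8, -3/16, 15/128, -21/256, 63/1024, -99/2048, 1287/32768, -2145/65536, …
g: a_k = 4, 0, -32, 0, 128/3, 0, -1024/45, 0, 2048/315, 0, …
L₀ := L_f ⊗_s L_g (sym. prod.), ord ≤ 2.
h=∫h₀ ⇒ L = L₀·Dx.
L = (67 + 128·x + 64·x^2)·Dx + (-4 - 4·x)·Dx^2 + (4 + 8·x + 4·x^2)·Dx^3  (order 3).
h: a_k = 0, -12, -3, 65/2, 189/16, -893/32, -3733/384, 310129/26880, 219379/61440, -21374753/7741440, …
ICs: h(0) = 0, h′(0) = -12, h′′(0) = -6.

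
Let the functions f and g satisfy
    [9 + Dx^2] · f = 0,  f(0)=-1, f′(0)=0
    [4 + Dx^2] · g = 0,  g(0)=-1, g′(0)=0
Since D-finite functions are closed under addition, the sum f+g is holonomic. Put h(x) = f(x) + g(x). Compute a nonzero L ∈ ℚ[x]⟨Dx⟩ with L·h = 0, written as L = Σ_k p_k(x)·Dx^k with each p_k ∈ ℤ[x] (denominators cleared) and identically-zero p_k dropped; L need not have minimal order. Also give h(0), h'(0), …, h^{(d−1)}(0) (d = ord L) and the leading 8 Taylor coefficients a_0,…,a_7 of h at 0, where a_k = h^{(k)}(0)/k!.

f: a_k = -1, 0, 9/2, 0, -27/8, 0, 81/80, 0, …
g: a_k = -1, 0, 2, 0, -2/3, 0, 4/45, 0, …
h₀=f+g: left-lcm gives L₀, ord ≤ 4.
L = 36 + 13·Dx^2 + Dx^4  (order 4).
h: a_k = -2, 0, 13/2, 0, -97/24, 0, 793/720, 0, …
ICs: h(0) = -2, h′(0) = 0, h′′(0) = 13, h′′′(0) = 0.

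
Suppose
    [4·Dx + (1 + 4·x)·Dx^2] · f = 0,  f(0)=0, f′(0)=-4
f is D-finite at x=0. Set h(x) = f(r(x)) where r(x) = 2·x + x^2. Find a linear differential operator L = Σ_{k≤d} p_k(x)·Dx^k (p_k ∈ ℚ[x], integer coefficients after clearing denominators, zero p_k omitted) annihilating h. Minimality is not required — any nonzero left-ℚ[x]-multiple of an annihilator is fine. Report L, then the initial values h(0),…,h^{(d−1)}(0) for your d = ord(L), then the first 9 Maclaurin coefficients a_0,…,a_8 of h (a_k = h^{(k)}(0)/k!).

f: a_k = 0, -4, 8, -64/3, 64, -1024/5, 2048/3, -16384/7, 8192, …
h₀=f(r): pull back L_f along r ⇒ L₀.
L = (7 + 8·x + 4·x^2)·Dx + (1 + 9·x + 12·x^2 + 4·x^3)·Dx^2  (order 2).
h: a_k = 0, -8, 28, -416/3, 776, -23168/5, 86464/3, -1290752/7, 1204288, …
ICs: h(0) = 0, h′(0) = -8.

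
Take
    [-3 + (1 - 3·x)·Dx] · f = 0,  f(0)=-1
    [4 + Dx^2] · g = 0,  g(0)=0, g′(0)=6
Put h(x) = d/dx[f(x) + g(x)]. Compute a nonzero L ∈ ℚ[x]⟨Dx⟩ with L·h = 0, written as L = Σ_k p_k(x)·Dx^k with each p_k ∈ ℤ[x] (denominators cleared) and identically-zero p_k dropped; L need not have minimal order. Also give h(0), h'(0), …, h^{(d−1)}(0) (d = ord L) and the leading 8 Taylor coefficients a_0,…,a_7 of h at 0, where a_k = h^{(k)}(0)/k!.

L = (1344 - 288·x + 432·x^2) + (-116 + 396·x - 216·x^2 + 216·x^3)·Dx + (336 - 72·x + 108·x^2)·Dx^2 + (-29 + 99·x - 54·x^2 + 54·x^3)·Dx^3  (order 3).
h: a_k = 3, -18, -93, -324, -1211, -4374, -229643/15, -52488, …
ICs: h(0) = 3, h′(0) = -18, h′′(0) = -186.

f: a_k = -1, -3, -9, -27, -81, -243, -729, -2187, …
g: a_k = 0, 6, 0, -4, 0, 4/5, 0, -8/105, …
Weyl lclm of L_f,L_g ⇒ L₀ (ord ≤ 3).
h=h₀': d/dx-closure on L₀ ⇒ L.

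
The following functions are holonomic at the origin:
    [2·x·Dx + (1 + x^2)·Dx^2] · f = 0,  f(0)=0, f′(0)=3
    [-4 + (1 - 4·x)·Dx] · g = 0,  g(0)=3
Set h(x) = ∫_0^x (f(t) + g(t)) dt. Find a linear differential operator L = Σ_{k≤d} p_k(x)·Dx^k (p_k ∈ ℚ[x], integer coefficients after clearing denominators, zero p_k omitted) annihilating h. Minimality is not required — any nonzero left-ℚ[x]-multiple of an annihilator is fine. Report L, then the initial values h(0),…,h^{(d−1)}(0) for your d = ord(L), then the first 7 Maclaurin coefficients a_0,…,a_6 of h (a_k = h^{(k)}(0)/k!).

f: a_k = 0, 3, 0, -1, 0, 3/5, 0, …
g: a_k = 3, 12, 48, 192, 768, 3072, 12288, …
L₀ := lclm(L_f,L_g); ord L₀ ≤ 2+1.
h=∫₀ˣh₀: take L = L₀·Dx.
L = (8 - 128·x - 24·x^2)·Dx^2 + (-49 + 8·x - 109·x^2 - 24·x^3)·Dx^3 + (4 - 15·x - 15·x^3 - 4·x^4)·Dx^4  (order 4).
h: a_k = 0, 3, 15/2, 16, 191/4, 768/5, 5121/10, …
ICs: h(0) = 0, h′(0) = 3, h′′(0) = 15, h′′′(0) = 96.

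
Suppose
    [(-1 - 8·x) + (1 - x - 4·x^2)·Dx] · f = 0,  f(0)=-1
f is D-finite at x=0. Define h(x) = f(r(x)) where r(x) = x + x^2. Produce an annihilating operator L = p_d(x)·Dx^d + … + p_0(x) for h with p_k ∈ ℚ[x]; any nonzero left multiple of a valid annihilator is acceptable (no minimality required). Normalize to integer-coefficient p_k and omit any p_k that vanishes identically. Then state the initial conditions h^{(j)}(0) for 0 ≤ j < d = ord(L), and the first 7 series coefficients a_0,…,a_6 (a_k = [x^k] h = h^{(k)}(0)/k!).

f: a_k = -1, -1, -5, -9, -29, -65, -181, …
f∘r: x↦r, Dx↦Dx/r' in L_f ⇒ L₀.
L = (1 + 10·x + 24·x^2 + 16·x^3) + (-1 + x + 5·x^2 + 8·x^3 + 4·x^4)·Dx  (order 1).
h: a_k = -1, -1, -6, -19, -61, -208, -689, …
ICs: h(0) = -1.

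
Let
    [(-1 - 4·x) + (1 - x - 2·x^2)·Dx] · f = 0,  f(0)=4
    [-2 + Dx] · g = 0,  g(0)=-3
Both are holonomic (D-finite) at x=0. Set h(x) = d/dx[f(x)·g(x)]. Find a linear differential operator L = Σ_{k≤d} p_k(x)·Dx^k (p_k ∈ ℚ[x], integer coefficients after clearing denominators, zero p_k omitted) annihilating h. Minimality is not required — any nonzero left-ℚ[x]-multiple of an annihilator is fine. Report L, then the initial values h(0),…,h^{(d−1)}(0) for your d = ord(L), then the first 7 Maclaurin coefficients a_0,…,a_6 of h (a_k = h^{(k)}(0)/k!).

f: a_k = 4, 4, 12, 20, 44, 84, 172, …
g: a_k = -3, -6, -6, -4, -2, -4/5, -4/15, …
Product ⇒ symmetric product L₀, ord ≤ 1.
Differentiate: ansatz ord ≤ ord L₀ ⇒ L.
L = (14 + 16·x - 12·x^2 - 16·x^3 + 16·x^4) + (-3 + x + 12·x^2 - 8·x^4)·Dx  (order 1).
h: a_k = -36, -168, -516, -1392, -3476, -41768/5, -97404/5, …
ICs: h(0) = -36.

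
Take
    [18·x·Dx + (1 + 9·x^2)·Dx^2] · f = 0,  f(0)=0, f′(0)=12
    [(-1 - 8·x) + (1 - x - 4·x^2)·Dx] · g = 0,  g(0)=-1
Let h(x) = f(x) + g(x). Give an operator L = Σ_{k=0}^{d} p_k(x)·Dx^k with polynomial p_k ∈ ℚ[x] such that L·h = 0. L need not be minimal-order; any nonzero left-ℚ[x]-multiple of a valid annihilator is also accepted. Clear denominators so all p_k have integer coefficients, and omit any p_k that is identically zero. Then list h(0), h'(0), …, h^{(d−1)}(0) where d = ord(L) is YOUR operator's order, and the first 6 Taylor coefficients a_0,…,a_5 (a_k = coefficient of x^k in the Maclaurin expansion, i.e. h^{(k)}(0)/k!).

f: a_k = 0, 12, 0, -36, 0, 972/5, …
g: a_k = -1, -1, -5, -9, -29, -65, …
f+g: L₀ = lclm(L_f,L_g), ord ≤ 2+1.
L = (90 - 360·x - 6462·x^2 - 14688·x^3 - 63936·x^4 - 31104·x^6)·Dx + (-36 - 294·x - 324·x^2 - 3198·x^3 - 13680·x^4 - 46080·x^5 - 3888·x^6 - 31104·x^7)·Dx^2 + (5 + 16·x + 160·x^2 - 96·x^3 + 555·x^4 - 2304·x^5 - 4896·x^6 - 1296·x^7 - 5184·x^8)·Dx^3  (order 3).
h: a_k = -1, 11, -5, -45, -29, 647/5, …
ICs: h(0) = -1, h′(0) = 11, h′′(0) = -10.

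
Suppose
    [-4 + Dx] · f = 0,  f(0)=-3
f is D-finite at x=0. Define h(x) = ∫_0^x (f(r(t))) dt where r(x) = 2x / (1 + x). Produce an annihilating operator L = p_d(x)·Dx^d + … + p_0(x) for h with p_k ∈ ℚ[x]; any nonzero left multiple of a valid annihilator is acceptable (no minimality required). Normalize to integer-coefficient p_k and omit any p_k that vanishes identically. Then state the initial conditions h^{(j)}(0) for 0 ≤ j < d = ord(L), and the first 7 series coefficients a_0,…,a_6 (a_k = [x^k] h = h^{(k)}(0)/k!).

f: a_k = -3, -12, -24, -32, -32, -128/5, -256/15, …
L₀ from L_f via x↦r, Dx↦r'^{-1}Dx.
∫: right-multiply L₀ by Dx.
L = -8·Dx + (1 + 2·x + x^2)·Dx^2  (order 2).
h: a_k = 0, -3, -12, -24, -22, -8/5, 44/5, …
ICs: h(0) = 0, h′(0) = -3.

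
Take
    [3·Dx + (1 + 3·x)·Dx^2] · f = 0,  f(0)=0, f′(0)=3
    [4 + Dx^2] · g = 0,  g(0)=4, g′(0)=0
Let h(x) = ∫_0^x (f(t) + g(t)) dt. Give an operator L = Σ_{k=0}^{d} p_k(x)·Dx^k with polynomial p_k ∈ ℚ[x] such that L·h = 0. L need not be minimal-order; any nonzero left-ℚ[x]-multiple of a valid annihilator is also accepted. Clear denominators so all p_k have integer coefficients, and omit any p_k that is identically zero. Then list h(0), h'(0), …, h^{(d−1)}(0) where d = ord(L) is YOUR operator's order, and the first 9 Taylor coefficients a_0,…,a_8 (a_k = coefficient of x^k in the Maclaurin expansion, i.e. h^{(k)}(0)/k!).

f: a_k = 0, 3, -9/2, 9, -81/4, 243/5, -243/2, 2187/7, -6561/8, …
g: a_k = 4, 0, -8, 0, 8/3, 0, -16/45, 0, 8/315, …
L₀ := lclm(L_f,L_g); ord L₀ ≤ 2+2.
h=∫₀ˣh₀: take L = L₀·Dx.
L = (348 + 144·x + 216·x^2)·Dx^2 + (44 + 180·x + 216·x^2 + 216·x^3)·Dx^3 + (87 + 36·x + 54·x^2)·Dx^4 + (11 + 45·x + 54·x^2 + 54·x^3)·Dx^5  (order 5).
h: a_k = 0, 4, 3/2, -25/6, 9/4, -211/60, 81/10, -10967/630, 2187/56, …
ICs: h(0) = 0, h′(0) = 4, h′′(0) = 3, h′′′(0) = -25, h′′′′(0) = 54.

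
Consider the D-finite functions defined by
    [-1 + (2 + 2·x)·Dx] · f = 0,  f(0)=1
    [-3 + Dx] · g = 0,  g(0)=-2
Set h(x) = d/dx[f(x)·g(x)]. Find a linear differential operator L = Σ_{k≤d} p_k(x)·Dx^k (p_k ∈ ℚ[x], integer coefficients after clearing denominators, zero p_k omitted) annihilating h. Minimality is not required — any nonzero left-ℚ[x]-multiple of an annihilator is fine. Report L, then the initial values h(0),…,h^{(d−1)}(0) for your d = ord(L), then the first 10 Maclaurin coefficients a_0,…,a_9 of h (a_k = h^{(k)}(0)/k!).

f: a_k = 1, 1/2, -1/8, 1/16, -5/128, 7/256, -21/1024, 33/2048, -429/32768, 715/65536, …
g: a_k = -2, -6, -9, -9, -27/4, -81/20, -81/40, -243/280, -729/2240, -243/2240, …
f·g: L₀ = L_f ⊗_s L_g, ord ≤ 1·1.
h₀' ⇒ L via d/dx closure of L₀.
L = (47 + 84·x + 36·x^2) + (-14 - 26·x - 12·x^2)·Dx  (order 1).
h: a_k = -7, -47/2, -309/8, -667/16, -4277/128, -27189/1280, -57333/5120, -51423/10240, -2264319/1146880, -1552031/2293760, …
ICs: h(0) = -7.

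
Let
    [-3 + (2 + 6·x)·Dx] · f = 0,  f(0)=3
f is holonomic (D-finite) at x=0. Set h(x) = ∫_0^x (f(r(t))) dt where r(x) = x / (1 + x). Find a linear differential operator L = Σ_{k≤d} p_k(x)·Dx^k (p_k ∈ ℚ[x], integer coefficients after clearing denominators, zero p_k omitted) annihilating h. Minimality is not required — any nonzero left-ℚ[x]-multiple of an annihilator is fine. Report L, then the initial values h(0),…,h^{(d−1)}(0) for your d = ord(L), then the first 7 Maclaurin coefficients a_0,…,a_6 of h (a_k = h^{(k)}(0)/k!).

L = -3·Dx + (2 + 10·x + 8·x^2)·Dx^2  (order 2).
h: a_k = 0, 3, 9/4, -21/8, 261/64, -5031/640, 9069/512, …
ICs: h(0) = 0, h′(0) = 3.

f: a_k = 3, 9/2, -27/8, 81/16, -1215/128, 5103/256, -45927/1024, …
h₀=f(r): pull back L_f along r ⇒ L₀.
h=∫₀ˣh₀: take L = L₀·Dx.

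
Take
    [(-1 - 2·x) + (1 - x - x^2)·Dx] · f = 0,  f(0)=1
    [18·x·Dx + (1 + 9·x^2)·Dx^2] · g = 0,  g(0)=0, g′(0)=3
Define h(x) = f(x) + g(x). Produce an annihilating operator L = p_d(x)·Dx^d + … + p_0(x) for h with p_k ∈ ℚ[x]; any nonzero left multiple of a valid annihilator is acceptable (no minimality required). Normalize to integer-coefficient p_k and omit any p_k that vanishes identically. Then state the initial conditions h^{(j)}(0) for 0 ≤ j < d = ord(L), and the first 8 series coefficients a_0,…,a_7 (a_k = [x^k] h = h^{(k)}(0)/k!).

L = (-36 + 144·x + 1440·x^2 + 2376·x^3 + 3186·x^4 + 486·x^6)·Dx + (18 + 24·x - 108·x^2 + 444·x^3 + 2313·x^4 + 2178·x^5 + 243·x^6 + 486·x^7)·Dx^2 + (-2 - 10·x - 34·x^2 - 48·x^3 - 123·x^4 + 387·x^5 + 198·x^6 + 81·x^7 + 81·x^8)·Dx^3  (order 3).
h: a_k = 1, 4, 2, -6, 5, 283/5, 13, -2040/7, …
ICs: h(0) = 1, h′(0) = 4, h′′(0) = 4.

f: a_k = 1, 1, 2, 3, 5, 8, 13, 21, …
g: a_k = 0, 3, 0, -9, 0, 243/5, 0, -2187/7, …
h₀=f+g: left-lcm gives L₀, ord ≤ 3.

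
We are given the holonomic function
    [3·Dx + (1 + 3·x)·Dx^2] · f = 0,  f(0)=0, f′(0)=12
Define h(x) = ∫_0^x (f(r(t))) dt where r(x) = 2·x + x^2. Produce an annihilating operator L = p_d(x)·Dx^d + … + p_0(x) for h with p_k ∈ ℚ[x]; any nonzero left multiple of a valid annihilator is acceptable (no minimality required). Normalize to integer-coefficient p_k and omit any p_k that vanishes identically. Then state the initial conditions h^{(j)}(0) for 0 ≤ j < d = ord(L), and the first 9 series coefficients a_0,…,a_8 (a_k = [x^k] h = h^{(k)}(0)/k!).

f: a_k = 0, 12, -18, 36, -81, 972/5, -486, 8748/7, -6561/2, …
h₀=f(r): pull back L_f along r ⇒ L₀.
h=∫h₀ ⇒ L = L₀·Dx.
L = (5 + 6·x + 3·x^2)·Dx^2 + (1 + 7·x + 9·x^2 + 3·x^3)·Dx^3  (order 3).
h: a_k = 0, 0, 12, -20, 54, -882/5, 3204/5, -17460/7, 71361/7, …
ICs: h(0) = 0, h′(0) = 0, h′′(0) = 24.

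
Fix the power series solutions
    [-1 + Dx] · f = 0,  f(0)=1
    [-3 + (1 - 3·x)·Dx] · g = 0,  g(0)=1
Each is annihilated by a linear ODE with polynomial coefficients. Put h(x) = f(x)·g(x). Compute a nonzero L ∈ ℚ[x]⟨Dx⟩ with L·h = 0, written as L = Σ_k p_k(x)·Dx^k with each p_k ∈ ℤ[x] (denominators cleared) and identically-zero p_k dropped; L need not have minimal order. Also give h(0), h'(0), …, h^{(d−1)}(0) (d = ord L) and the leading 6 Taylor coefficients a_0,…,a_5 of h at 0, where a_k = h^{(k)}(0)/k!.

L = (4 - 3·x) + (-1 + 3·x)·Dx  (order 1).
h: a_k = 1, 4, 25/2, 113/3, 2713/24, 5087/15, …
ICs: h(0) = 1.

f: a_k = 1, 1, 1/2, 1/6, 1/24, 1/120, …
g: a_k = 1, 3, 9, 27, 81, 243, …
f·g: L₀ = L_f ⊗_s L_g, ord ≤ 1·1.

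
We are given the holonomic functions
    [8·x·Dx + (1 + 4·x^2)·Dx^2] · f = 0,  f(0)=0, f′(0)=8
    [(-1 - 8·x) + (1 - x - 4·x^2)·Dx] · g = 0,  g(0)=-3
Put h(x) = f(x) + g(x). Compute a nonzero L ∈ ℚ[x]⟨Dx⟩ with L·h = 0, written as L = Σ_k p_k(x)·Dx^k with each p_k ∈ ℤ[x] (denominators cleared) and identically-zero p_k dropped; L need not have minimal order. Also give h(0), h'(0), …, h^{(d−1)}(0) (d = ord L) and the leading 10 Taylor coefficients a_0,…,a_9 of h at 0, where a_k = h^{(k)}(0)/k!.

L = (40 - 160·x - 2272·x^2 - 4608·x^3 - 16896·x^4 - 6144·x^6)·Dx + (-31 - 264·x - 364·x^2 - 2208·x^3 - 4160·x^4 - 12800·x^5 - 768·x^6 - 6144·x^7)·Dx^2 + (5 + 11·x + 80·x^2 - 116·x^3 - 80·x^4 - 704·x^5 - 1536·x^6 - 256·x^7 - 1024·x^8)·Dx^3  (order 3).
h: a_k = -3, 5, -15, -113/3, -87, -847/5, -543, -9773/7, -3495, -77035/9, …
ICs: h(0) = -3, h′(0) = 5, h′′(0) = -30.

f: a_k = 0, 8, 0, -32/3, 0, 128/5, 0, -512/7, 0, 2048/9, …
g: a_k = -3, -3, -15, -27, -87, -195, -543, -1323, -3495, -8787, …
Sum ⇒ L₀ = lclm(L_f,L_g) in ℚ(x)⟨Dx⟩.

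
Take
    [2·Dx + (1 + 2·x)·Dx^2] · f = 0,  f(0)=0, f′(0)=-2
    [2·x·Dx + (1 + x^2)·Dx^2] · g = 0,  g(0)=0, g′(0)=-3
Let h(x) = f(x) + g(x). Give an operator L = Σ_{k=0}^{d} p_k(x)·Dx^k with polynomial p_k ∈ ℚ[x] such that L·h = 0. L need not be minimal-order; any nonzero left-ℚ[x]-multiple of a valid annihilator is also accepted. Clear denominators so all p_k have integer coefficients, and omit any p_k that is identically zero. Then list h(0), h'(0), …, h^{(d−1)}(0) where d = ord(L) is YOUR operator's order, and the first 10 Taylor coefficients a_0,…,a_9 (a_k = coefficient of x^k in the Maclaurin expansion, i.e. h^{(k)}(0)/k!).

L = (-2 - 12·x + 6·x^2 + 4·x^3)·Dx + (-5 - 4·x - 9·x^2 + 12·x^3 + 8·x^4)·Dx^2 + (-1 - x + 2·x^2 + x^3 + 3·x^4 + 2·x^5)·Dx^3  (order 3).
h: a_k = 0, -5, 2, -5/3, 4, -7, 32/3, -125/7, 32, -515/9, …
ICs: h(0) = 0, h′(0) = -5, h′′(0) = 4.

f: a_k = 0, -2, 2, -8/3, 4, -32/5, 32/3, -128/7, 32, -512/9, …
g: a_k = 0, -3, 0, 1, 0, -3/5, 0, 3/7, 0, -1/3, …
Weyl lclm of L_f,L_g ⇒ L₀ (ord ≤ 4).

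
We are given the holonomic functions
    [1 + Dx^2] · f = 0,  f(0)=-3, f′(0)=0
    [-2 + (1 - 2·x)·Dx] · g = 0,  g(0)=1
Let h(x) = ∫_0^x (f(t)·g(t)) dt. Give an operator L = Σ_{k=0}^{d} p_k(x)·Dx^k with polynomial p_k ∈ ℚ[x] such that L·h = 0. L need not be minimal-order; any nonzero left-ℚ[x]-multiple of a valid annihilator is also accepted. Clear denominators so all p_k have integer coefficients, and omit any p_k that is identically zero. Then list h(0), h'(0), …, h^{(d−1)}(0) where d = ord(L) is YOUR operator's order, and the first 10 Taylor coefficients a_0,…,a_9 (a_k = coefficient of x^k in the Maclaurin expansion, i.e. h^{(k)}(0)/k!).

L = (-1 + 2·x)·Dx + 4·Dx^2 + (-1 + 2·x)·Dx^3  (order 3).
h: a_k = 0, -3, -3, -7/2, -21/4, -337/40, -337/24, -5777/240, -40439/960, -9058337/120960, …
ICs: h(0) = 0, h′(0) = -3, h′′(0) = -6.

f: a_k = -3, 0, 3/2, 0, -1/8, 0, 1/240, 0, -1/13440, 0, …
g: a_k = 1, 2, 4, 8, 16, 32, 64, 128, 256, 512, …
Sym-product of L_f,L_g gives L₀ (≤ ord 2).
h=∫₀ˣh₀: take L = L₀·Dx.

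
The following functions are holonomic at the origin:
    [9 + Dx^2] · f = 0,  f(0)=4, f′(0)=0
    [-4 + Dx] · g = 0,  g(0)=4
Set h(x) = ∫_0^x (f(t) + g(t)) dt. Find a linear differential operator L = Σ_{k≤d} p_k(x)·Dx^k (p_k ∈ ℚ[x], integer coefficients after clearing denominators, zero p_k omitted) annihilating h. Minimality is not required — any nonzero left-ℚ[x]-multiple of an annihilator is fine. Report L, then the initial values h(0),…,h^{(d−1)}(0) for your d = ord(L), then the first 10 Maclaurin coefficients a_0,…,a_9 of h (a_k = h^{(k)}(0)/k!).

f: a_k = 4, 0, -18, 0, 27/2, 0, -81/20, 0, 729/1120, 0, …
g: a_k = 4, 16, 32, 128/3, 128/3, 512/15, 1024/45, 4096/315, 2048/315, 8192/2835, …
h₀=f+g: left-lcm gives L₀, ord ≤ 3.
h=∫h₀ ⇒ L = L₀·Dx.
L = -36·Dx + 9·Dx^2 - 4·Dx^3 + Dx^4  (order 4).
h: a_k = 0, 8, 8, 14/3, 32/3, 337/30, 256/45, 481/180, 512/315, 72097/90720, …
ICs: h(0) = 0, h′(0) = 8, h′′(0) = 16, h′′′(0) = 28.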